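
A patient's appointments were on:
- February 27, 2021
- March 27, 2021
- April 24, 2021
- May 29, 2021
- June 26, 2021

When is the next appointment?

July 31, 2021

All Saturdays; the gaps (28, 28, 35, 28) vary with month length.
This is the last Saturday of each month.
July 2021 ends with Saturday July 31, 2021.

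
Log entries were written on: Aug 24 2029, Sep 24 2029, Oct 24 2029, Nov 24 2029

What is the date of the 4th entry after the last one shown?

Mar 24 2030

Gaps: 31, 30, 31 days — not constant. Every event is on the 24th of the month.
Pattern: the 24th of each month.
December 2029: Dec 24 2029.
January 2030: Jan 24 2030.
Next: February 2030 → Feb 24 2030.
March 2030: Mar 24 2030.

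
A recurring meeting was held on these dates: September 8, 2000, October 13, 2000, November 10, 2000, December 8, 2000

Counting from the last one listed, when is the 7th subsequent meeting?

These are Fridays at 28- or 35-day spacing (35, 28, 28).
The pattern: 2nd Friday of the month.
2nd Friday of January 2001: January 12, 2001.
2nd Friday of February 2001: February 9, 2001.
March 2001 — 2nd Friday is March 9, 2001.
2nd Friday of April 2001: April 13, 2001.
2nd Friday of May 2001: May 11, 2001.
2nd Friday of June 2001: June 8, 2001.
July 2001 — 2nd Friday is July 13, 2001.

July 13, 2001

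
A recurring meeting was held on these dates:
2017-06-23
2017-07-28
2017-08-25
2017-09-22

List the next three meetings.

Gaps: 35, 28, 28 days — a mix of 28 and 35. Every date is a Friday.
Each is the 4th Friday of its month.
October 2017 — 4th Friday is 2017-10-27.
November 2017 — 4th Friday is 2017-11-24.
December 2017 — 4th Friday is 2017-12-22.

2017-10-27, 2017-11-24, 2017-12-22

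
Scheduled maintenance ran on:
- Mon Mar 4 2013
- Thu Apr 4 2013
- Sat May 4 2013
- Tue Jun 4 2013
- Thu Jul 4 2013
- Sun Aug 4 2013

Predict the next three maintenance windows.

Wed Sep 4 2013, Fri Oct 4 2013, Mon Nov 4 2013

The day-of-month is always 4 (31, 30, 31, 30, 31 days between events).
So this recurs on the 4th of each month.
Next: September 2013 → Wed Sep 4 2013.
October 2013: Fri Oct 4 2013.
Next: November 2013 → Mon Nov 4 2013.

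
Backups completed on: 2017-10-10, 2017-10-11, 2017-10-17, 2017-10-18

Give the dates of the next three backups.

Gaps: 1, 6, 1 days — not constant, but cyclic with period 2.
The events fall on every Tuesday and Wednesday.
Next Tuesday: 2017-10-24.
The following Wednesday is 2017-10-25.
The following Tuesday is 2017-10-31.

2017-10-24, 2017-10-25, 2017-10-31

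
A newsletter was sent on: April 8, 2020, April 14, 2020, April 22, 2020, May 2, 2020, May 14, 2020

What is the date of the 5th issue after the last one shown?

August 12, 2020

Intervals are 6, 8, 10, 12 days — an arithmetic progression with common difference 2.
Next gap: 14 days. May 14, 2020 + 14 days = May 28, 2020.
Next gap: 16 days. May 28, 2020 + 16 days = June 13, 2020.
Next gap: 18 days. June 13, 2020 + 18 days = July 1, 2020.
Next gap: 20 days. July 1, 2020 + 20 days = July 21, 2020.
Next gap: 22 days. July 21, 2020 + 22 days = August 12, 2020.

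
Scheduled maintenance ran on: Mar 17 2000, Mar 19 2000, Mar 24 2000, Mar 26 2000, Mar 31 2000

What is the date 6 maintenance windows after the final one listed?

Apr 21 2000

The gap pattern 2, 5, 2, 5 repeats every 2 events.
These are the Fridays and Sundays of each week.
Next Sunday: Apr 2 2000.
Next Friday: Apr 7 2000.
Next Sunday: Apr 9 2000.
Next Friday: Apr 14 2000.
Next Sunday: Apr 16 2000.
The following Friday is Apr 21 2000.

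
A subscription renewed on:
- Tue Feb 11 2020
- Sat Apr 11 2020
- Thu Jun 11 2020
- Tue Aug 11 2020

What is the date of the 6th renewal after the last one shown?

The day-of-month is always 11 (60, 61, 61 days between events).
So this recurs on the 11th of every 2 months.
October 2020: Sun Oct 11 2020.
December 2020: Fri Dec 11 2020.
Next: February 2021 → Thu Feb 11 2021.
April 2021: Sun Apr 11 2021.
Next: June 2021 → Fri Jun 11 2021.
Next: August 2021 → Wed Aug 11 2021.

Wed Aug 11 2021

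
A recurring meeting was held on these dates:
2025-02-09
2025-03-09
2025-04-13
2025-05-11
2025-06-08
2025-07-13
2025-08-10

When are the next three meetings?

2025-09-14, 2025-10-12, 2025-11-09

All dates are Sundays, 28, 35, 28, 28, 35, 28 days apart.
Specifically, the 2nd Sunday of each month.
September 2025 — 2nd Sunday is 2025-09-14.
2nd Sunday of October 2025: 2025-10-12.
2nd Sunday of November 2025: 2025-11-09.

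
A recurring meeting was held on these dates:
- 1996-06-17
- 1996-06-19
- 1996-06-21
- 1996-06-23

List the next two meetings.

Gaps between consecutive events: 2, 2, 2 days — a constant 2-day interval.
1996-06-23 + 2 days = 1996-06-25.
1996-06-25 + 2 days = 1996-06-27.

1996-06-25, 1996-06-27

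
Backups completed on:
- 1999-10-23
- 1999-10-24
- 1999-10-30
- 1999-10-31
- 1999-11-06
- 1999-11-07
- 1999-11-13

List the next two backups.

1999-11-14, 1999-11-20

Gaps: 1, 6, 1, 6, 1, 6 days — not constant, but cyclic with period 2.
The events fall on every Saturday and Sunday.
The following Sunday is 1999-11-14.
The following Saturday is 1999-11-20.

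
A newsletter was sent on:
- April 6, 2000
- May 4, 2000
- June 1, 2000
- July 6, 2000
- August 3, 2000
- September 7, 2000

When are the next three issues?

Gaps: 28, 28, 35, 28, 35 days — a mix of 28 and 35. Every date is a Thursday.
Each is the 1st Thursday of its month.
October 2000 — 1st Thursday is October 5, 2000.
1st Thursday of November 2000: November 2, 2000.
1st Thursday of December 2000: December 7, 2000.

October 5, 2000; November 2, 2000; December 7, 2000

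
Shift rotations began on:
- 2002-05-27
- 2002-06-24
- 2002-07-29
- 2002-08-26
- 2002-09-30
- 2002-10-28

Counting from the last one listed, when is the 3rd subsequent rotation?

Every date is a Monday; gaps 28, 35, 28, 35, 28 days.
Each is the last Monday of its month (at least one falls on the 29th or later, ruling out '4th Monday').
November 2002 ends with Monday 2002-11-25.
Last Monday of December 2002: 2002-12-30.
Last Monday of January 2003: 2003-01-27.

2003-01-27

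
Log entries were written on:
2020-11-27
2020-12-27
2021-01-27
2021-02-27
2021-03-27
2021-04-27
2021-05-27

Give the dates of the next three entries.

Gaps: 30, 31, 31, 28, 31, 30 days — not constant. Every event is on the 27th of the month.
Pattern: the 27th of each month.
June 2021: 2021-06-27.
July 2021: 2021-07-27.
August 2021: 2021-08-27.

2021-06-27, 2021-07-27, 2021-08-27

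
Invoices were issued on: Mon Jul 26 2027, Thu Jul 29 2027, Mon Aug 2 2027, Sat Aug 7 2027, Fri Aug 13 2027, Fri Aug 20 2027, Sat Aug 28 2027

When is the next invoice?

Mon Sep 6 2027

The spacing grows by 1 each time: 3, 4, 5, 6, 7, 8 days.
Next gap: 9 days. Sat Aug 28 2027 + 9 days = Mon Sep 6 2027.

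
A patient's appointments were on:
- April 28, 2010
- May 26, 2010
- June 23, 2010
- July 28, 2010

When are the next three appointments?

August 25, 2010; September 22, 2010; October 27, 2010

Gaps: 28, 28, 35 days — a mix of 28 and 35. Every date is a Wednesday.
Each is the 4th Wednesday of its month.
4th Wednesday of August 2010: August 25, 2010.
4th Wednesday of September 2010: September 22, 2010.
October 2010 — 4th Wednesday is October 27, 2010.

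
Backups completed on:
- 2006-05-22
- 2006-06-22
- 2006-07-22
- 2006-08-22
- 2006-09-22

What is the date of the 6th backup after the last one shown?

2007-03-22

Gaps: 31, 30, 31, 31 days — not constant. Every event is on the 22nd of the month.
Pattern: the 22nd of each month.
Next: October 2006 → 2006-10-22.
November 2006: 2006-11-22.
Next: December 2006 → 2006-12-22.
January 2007: 2007-01-22.
Next: February 2007 → 2007-02-22.
Next: March 2007 → 2007-03-22.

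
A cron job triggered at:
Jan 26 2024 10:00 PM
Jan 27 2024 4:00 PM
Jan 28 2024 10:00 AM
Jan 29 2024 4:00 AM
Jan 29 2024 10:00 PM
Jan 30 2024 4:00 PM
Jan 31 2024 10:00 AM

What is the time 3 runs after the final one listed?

Gaps: 18, 18, 18, 18, 18, 18 hours — each event is 18 hours after the previous one.
Jan 31 2024 10:00 AM + 18 h = Feb 1 2024 4:00 AM.
Feb 1 2024 4:00 AM + 18 h = Feb 1 2024 10:00 PM.
Feb 1 2024 10:00 PM + 18 h = Feb 2 2024 4:00 PM.

Feb 2 2024 4:00 PM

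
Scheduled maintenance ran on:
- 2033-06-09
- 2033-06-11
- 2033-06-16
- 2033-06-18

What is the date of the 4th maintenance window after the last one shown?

Every event lands on a Thursday or Saturday (gaps cycle 2, 5, 2).
So the schedule is: every Thursday and Saturday.
Next Thursday: 2033-06-23.
The following Saturday is 2033-06-25.
Next Thursday: 2033-06-30.
The following Saturday is 2033-07-02.

2033-07-02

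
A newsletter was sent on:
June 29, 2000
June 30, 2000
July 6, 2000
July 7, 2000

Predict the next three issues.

Every event lands on a Thursday or Friday (gaps cycle 1, 6, 1).
So the schedule is: every Thursday and Friday.
The following Thursday is July 13, 2000.
The following Friday is July 14, 2000.
The following Thursday is July 20, 2000.

July 13, 2000; July 14, 2000; July 20, 2000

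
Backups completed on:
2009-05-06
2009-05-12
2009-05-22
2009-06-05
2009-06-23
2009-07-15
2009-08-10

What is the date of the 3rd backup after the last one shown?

2009-11-20

Gaps: 6, 10, 14, 18, 22, 26 days — each gap is 4 larger than the previous one.
Next gap: 30 days. 2009-08-10 + 30 days = 2009-09-09.
Next gap: 34 days. 2009-09-09 + 34 days = 2009-10-13.
Next gap: 38 days. 2009-10-13 + 38 days = 2009-11-20.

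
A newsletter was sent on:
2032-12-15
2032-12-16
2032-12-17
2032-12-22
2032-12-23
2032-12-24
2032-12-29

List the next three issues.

2032-12-30, 2032-12-31, 2033-01-05

The gap pattern 1, 1, 5, 1, 1, 5 repeats every 3 events.
These are the Wednesdays, Thursdays and Fridays of each week.
The following Thursday is 2032-12-30.
Next Friday: 2032-12-31.
Next Wednesday: 2033-01-05.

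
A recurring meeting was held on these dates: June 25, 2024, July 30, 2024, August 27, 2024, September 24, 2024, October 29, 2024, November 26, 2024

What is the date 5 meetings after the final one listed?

These are Tuesdays with 35, 28, 28, 35, 28-day gaps.
Each is the final Tuesday of its month — July 30, 2024 is past the 28th, so '4th Tuesday' doesn't fit.
Last Tuesday of December 2024: December 31, 2024.
Last Tuesday of January 2025: January 28, 2025.
Last Tuesday of February 2025: February 25, 2025.
March 2025 ends with Tuesday March 25, 2025.
April 2025 ends with Tuesday April 29, 2025.

April 29, 2025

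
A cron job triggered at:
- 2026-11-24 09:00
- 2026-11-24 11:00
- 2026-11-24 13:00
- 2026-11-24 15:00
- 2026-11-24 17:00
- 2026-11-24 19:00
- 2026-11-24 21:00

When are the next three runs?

2026-11-24 23:00, 2026-11-25 01:00, 2026-11-25 03:00

Gaps: 2, 2, 2, 2, 2, 2 hours — each event is 2 hours after the previous one.
2026-11-24 21:00 + 2 h = 2026-11-24 23:00.
2026-11-24 23:00 + 2 h = 2026-11-25 01:00.
2026-11-25 01:00 + 2 h = 2026-11-25 03:00.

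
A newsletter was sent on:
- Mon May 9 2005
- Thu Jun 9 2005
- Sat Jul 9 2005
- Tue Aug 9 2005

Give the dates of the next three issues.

Each date is the 9th; the gaps (31, 30, 31) track the month lengths.
The rule is the 9th of each month.
September 2005: Fri Sep 9 2005.
Next: October 2005 → Sun Oct 9 2005.
November 2005: Wed Nov 9 2005.

Fri Sep 9 2005, Sun Oct 9 2005, Wed Nov 9 2005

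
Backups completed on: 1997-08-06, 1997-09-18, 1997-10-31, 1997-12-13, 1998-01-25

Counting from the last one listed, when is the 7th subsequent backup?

Every event comes 43 days after the last (43, 43, 43, 43).
1998-01-25 + 43 days = 1998-03-09.
1998-03-09 + 43 days = 1998-04-21.
1998-04-21 + 43 days = 1998-06-03.
1998-06-03 + 43 days = 1998-07-16.
1998-07-16 + 43 days = 1998-08-28.
1998-08-28 + 43 days = 1998-10-10.
1998-10-10 + 43 days = 1998-11-22.

1998-11-22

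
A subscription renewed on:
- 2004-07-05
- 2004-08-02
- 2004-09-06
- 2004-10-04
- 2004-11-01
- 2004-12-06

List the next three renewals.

Gaps: 28, 35, 28, 28, 35 days — a mix of 28 and 35. Every date is a Monday.
Each is the 1st Monday of its month.
1st Monday of January 2005: 2005-01-03.
February 2005 — 1st Monday is 2005-02-07.
March 2005 — 1st Monday is 2005-03-07.

2005-01-03, 2005-02-07, 2005-03-07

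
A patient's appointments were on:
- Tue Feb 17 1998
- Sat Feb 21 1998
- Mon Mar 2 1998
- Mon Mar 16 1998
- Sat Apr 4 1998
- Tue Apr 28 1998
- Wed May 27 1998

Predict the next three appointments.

Intervals are 4, 9, 14, 19, 24, 29 days — an arithmetic progression with common difference 5.
Next gap: 34 days. Wed May 27 1998 + 34 days = Tue Jun 30 1998.
Next gap: 39 days. Tue Jun 30 1998 + 39 days = Sat Aug 8 1998.
Next gap: 44 days. Sat Aug 8 1998 + 44 days = Mon Sep 21 1998.

Tue Jun 30 1998, Sat Aug 8 1998, Mon Sep 21 1998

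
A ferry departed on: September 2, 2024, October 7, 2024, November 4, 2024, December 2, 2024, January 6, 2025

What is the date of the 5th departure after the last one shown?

June 2, 2025

These are Mondays at 28- or 35-day spacing (35, 28, 28, 35).
The pattern: 1st Monday of the month.
February 2025 — 1st Monday is February 3, 2025.
March 2025 — 1st Monday is March 3, 2025.
1st Monday of April 2025: April 7, 2025.
May 2025 — 1st Monday is May 5, 2025.
1st Monday of June 2025: June 2, 2025.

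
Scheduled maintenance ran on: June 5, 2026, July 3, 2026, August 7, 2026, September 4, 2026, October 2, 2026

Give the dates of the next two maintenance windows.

November 6, 2026; December 4, 2026

These are Fridays at 28- or 35-day spacing (28, 35, 28, 28).
The pattern: 1st Friday of the month.
1st Friday of November 2026: November 6, 2026.
1st Friday of December 2026: December 4, 2026.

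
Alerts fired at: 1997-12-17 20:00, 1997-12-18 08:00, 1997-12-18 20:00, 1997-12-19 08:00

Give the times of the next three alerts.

1997-12-19 20:00, 1997-12-20 08:00, 1997-12-20 20:00

Spacing: 12, 12, 12 h — constant 12 h.
1997-12-19 08:00 + 12 h = 1997-12-19 20:00.
1997-12-19 20:00 + 12 h = 1997-12-20 08:00.
1997-12-20 08:00 + 12 h = 1997-12-20 20:00.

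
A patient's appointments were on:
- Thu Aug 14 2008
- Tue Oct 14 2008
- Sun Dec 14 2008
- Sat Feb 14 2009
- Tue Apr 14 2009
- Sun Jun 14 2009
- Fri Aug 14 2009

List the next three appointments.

Wed Oct 14 2009, Mon Dec 14 2009, Sun Feb 14 2010

Gaps: 61, 61, 62, 59, 61, 61 days — not constant. Every event is on the 14th of the month.
Pattern: the 14th of every 2 months.
October 2009: Wed Oct 14 2009.
December 2009: Mon Dec 14 2009.
Next: February 2010 → Sun Feb 14 2010.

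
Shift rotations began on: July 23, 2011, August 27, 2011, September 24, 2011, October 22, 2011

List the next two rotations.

November 26, 2011; December 24, 2011

Gaps: 35, 28, 28 days — a mix of 28 and 35. Every date is a Saturday.
Each is the 4th Saturday of its month.
4th Saturday of November 2011: November 26, 2011.
December 2011 — 4th Saturday is December 24, 2011.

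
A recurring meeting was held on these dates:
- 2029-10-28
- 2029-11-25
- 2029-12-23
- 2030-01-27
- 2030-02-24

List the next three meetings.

2030-03-24, 2030-04-28, 2030-05-26

Gaps: 28, 28, 35, 28 days — a mix of 28 and 35. Every date is a Sunday.
Each is the 4th Sunday of its month.
4th Sunday of March 2030: 2030-03-24.
4th Sunday of April 2030: 2030-04-28.
4th Sunday of May 2030: 2030-05-26.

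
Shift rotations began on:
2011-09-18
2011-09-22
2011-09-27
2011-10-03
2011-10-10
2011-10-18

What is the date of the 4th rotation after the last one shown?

The spacing grows by 1 each time: 4, 5, 6, 7, 8 days.
Next gap: 9 days. 2011-10-18 + 9 days = 2011-10-27.
Next gap: 10 days. 2011-10-27 + 10 days = 2011-11-06.
Next gap: 11 days. 2011-11-06 + 11 days = 2011-11-17.
Next gap: 12 days. 2011-11-17 + 12 days = 2011-11-29.

2011-11-29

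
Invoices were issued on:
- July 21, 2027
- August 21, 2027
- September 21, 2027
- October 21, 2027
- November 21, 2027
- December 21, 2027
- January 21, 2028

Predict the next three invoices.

Gaps: 31, 31, 30, 31, 30, 31 days — not constant. Every event is on the 21st of the month.
Pattern: the 21st of each month.
February 2028: February 21, 2028.
Next: March 2028 → March 21, 2028.
Next: April 2028 → April 21, 2028.

February 21, 2028; March 21, 2028; April 21, 2028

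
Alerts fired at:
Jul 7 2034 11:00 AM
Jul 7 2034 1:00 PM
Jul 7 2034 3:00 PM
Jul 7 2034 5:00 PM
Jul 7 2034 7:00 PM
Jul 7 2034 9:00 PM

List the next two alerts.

Jul 7 2034 11:00 PM, Jul 8 2034 1:00 AM

The interval is a steady 2 hours (2, 2, 2, 2, 2).
Jul 7 2034 9:00 PM + 2 h = Jul 7 2034 11:00 PM.
Jul 7 2034 11:00 PM + 2 h = Jul 8 2034 1:00 AM.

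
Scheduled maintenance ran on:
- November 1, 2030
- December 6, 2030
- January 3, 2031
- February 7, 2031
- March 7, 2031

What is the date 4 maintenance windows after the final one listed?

July 4, 2031

All dates are Fridays, 35, 28, 35, 28 days apart.
Specifically, the 1st Friday of each month.
1st Friday of April 2031: April 4, 2031.
1st Friday of May 2031: May 2, 2031.
1st Friday of June 2031: June 6, 2031.
1st Friday of July 2031: July 4, 2031.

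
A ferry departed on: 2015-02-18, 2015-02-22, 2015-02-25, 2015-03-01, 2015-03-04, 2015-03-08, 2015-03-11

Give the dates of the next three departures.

Every event lands on a Wednesday or Sunday (gaps cycle 4, 3, 4, 3, 4, 3).
So the schedule is: every Wednesday and Sunday.
The following Sunday is 2015-03-15.
Next Wednesday: 2015-03-18.
The following Sunday is 2015-03-22.

2015-03-15, 2015-03-18, 2015-03-22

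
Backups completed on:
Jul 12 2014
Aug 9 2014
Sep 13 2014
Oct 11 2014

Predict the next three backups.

These are Saturdays at 28- or 35-day spacing (28, 35, 28).
The pattern: 2nd Saturday of the month.
2nd Saturday of November 2014: Nov 8 2014.
2nd Saturday of December 2014: Dec 13 2014.
2nd Saturday of January 2015: Jan 10 2015.

Nov 8 2014, Dec 13 2014, Jan 10 2015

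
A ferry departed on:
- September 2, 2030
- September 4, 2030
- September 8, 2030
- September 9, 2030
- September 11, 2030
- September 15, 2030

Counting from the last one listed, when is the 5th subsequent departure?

September 25, 2030

Gaps: 2, 4, 1, 2, 4 days — not constant, but cyclic with period 3.
The events fall on every Monday, Wednesday and Sunday.
The following Monday is September 16, 2030.
The following Wednesday is September 18, 2030.
The following Sunday is September 22, 2030.
Next Monday: September 23, 2030.
The following Wednesday is September 25, 2030.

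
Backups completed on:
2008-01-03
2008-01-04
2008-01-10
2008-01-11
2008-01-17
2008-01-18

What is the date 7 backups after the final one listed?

2008-02-14

Every event lands on a Thursday or Friday (gaps cycle 1, 6, 1, 6, 1).
So the schedule is: every Thursday and Friday.
The following Thursday is 2008-01-24.
The following Friday is 2008-01-25.
The following Thursday is 2008-01-31.
The following Friday is 2008-02-01.
The following Thursday is 2008-02-07.
The following Friday is 2008-02-08.
Next Thursday: 2008-02-14.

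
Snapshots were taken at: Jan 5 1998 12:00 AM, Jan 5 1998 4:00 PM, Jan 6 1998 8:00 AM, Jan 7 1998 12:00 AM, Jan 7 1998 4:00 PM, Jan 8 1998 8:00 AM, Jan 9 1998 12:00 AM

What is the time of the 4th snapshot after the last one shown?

Spacing: 16, 16, 16, 16, 16, 16 h — constant 16 h.
Jan 9 1998 12:00 AM + 16 h = Jan 9 1998 4:00 PM.
Jan 9 1998 4:00 PM + 16 h = Jan 10 1998 8:00 AM.
Jan 10 1998 8:00 AM + 16 h = Jan 11 1998 12:00 AM.
Jan 11 1998 12:00 AM + 16 h = Jan 11 1998 4:00 PM.

Jan 11 1998 4:00 PM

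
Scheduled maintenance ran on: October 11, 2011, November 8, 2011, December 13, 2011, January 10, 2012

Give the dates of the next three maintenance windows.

These are Tuesdays at 28- or 35-day spacing (28, 35, 28).
The pattern: 2nd Tuesday of the month.
February 2012 — 2nd Tuesday is February 14, 2012.
March 2012 — 2nd Tuesday is March 13, 2012.
2nd Tuesday of April 2012: April 10, 2012.

February 14, 2012; March 13, 2012; April 10, 2012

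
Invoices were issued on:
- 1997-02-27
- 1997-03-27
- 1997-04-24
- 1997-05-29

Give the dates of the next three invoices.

All Thursdays; the gaps (28, 28, 35) vary with month length.
This is the last Thursday of each month.
Last Thursday of June 1997: 1997-06-26.
Last Thursday of July 1997: 1997-07-31.
August 1997 ends with Thursday 1997-08-28.

1997-06-26, 1997-07-31, 1997-08-28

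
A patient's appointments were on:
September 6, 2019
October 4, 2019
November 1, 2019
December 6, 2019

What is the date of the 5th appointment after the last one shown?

May 1, 2020

These are Fridays at 28- or 35-day spacing (28, 28, 35).
The pattern: 1st Friday of the month.
January 2020 — 1st Friday is January 3, 2020.
1st Friday of February 2020: February 7, 2020.
March 2020 — 1st Friday is March 6, 2020.
1st Friday of April 2020: April 3, 2020.
May 2020 — 1st Friday is May 1, 2020.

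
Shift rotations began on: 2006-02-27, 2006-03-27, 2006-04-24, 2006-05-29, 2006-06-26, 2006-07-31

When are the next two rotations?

2006-08-28, 2006-09-25

These are Mondays with 28, 28, 35, 28, 35-day gaps.
Each is the final Monday of its month — 2006-05-29 is past the 28th, so '4th Monday' doesn't fit.
Last Monday of August 2006: 2006-08-28.
September 2006 ends with Monday 2006-09-25.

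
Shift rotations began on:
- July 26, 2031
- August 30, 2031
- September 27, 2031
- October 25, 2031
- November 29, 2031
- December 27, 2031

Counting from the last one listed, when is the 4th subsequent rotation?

April 24, 2032

These are Saturdays with 35, 28, 28, 35, 28-day gaps.
Each is the final Saturday of its month — August 30, 2031 is past the 28th, so '4th Saturday' doesn't fit.
January 2032 ends with Saturday January 31, 2032.
February 2032 ends with Saturday February 28, 2032.
Last Saturday of March 2032: March 27, 2032.
Last Saturday of April 2032: April 24, 2032.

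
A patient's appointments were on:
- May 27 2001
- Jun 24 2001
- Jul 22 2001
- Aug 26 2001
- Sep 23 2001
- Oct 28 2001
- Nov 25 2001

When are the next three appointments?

Gaps: 28, 28, 35, 28, 35, 28 days — a mix of 28 and 35. Every date is a Sunday.
Each is the 4th Sunday of its month.
December 2001 — 4th Sunday is Dec 23 2001.
4th Sunday of January 2002: Jan 27 2002.
4th Sunday of February 2002: Feb 24 2002.

Dec 23 2001, Jan 27 2002, Feb 24 2002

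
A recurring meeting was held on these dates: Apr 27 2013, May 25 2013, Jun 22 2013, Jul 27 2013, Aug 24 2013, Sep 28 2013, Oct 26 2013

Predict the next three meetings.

Gaps: 28, 28, 35, 28, 35, 28 days — a mix of 28 and 35. Every date is a Saturday.
Each is the 4th Saturday of its month.
November 2013 — 4th Saturday is Nov 23 2013.
December 2013 — 4th Saturday is Dec 28 2013.
4th Saturday of January 2014: Jan 25 2014.

Nov 23 2013, Dec 28 2013, Jan 25 2014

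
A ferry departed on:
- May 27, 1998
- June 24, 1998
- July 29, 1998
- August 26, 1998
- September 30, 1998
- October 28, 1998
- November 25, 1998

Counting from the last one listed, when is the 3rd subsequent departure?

February 24, 1999

Every date is a Wednesday; gaps 28, 35, 28, 35, 28, 28 days.
Each is the last Wednesday of its month (at least one falls on the 29th or later, ruling out '4th Wednesday').
December 1998 ends with Wednesday December 30, 1998.
Last Wednesday of January 1999: January 27, 1999.
February 1999 ends with Wednesday February 24, 1999.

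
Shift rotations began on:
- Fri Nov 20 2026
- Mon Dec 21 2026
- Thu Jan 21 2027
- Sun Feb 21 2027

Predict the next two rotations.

Wed Mar 24 2027, Sat Apr 24 2027

Gaps between consecutive events: 31, 31, 31 days — a constant 31-day interval.
Sun Feb 21 2027 + 31 days = Wed Mar 24 2027.
Wed Mar 24 2027 + 31 days = Sat Apr 24 2027.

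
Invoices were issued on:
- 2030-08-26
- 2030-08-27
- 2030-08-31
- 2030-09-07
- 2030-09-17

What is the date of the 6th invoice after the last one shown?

Intervals are 1, 4, 7, 10 days — an arithmetic progression with common difference 3.
Next gap: 13 days. 2030-09-17 + 13 days = 2030-09-30.
Next gap: 16 days. 2030-09-30 + 16 days = 2030-10-16.
Next gap: 19 days. 2030-10-16 + 19 days = 2030-11-04.
Next gap: 22 days. 2030-11-04 + 22 days = 2030-11-26.
Next gap: 25 days. 2030-11-26 + 25 days = 2030-12-21.
Next gap: 28 days. 2030-12-21 + 28 days = 2031-01-18.

2031-01-18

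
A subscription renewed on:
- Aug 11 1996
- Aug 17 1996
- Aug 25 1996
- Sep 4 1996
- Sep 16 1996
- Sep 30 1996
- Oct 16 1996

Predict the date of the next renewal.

Nov 3 1996

Gaps: 6, 8, 10, 12, 14, 16 days — each gap is 2 larger than the previous one.
Next gap: 18 days. Oct 16 1996 + 18 days = Nov 3 1996.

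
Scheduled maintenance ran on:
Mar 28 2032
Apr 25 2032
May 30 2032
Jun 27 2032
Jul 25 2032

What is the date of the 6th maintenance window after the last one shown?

All Sundays; the gaps (28, 35, 28, 28) vary with month length.
This is the last Sunday of each month.
Last Sunday of August 2032: Aug 29 2032.
September 2032 ends with Sunday Sep 26 2032.
Last Sunday of October 2032: Oct 31 2032.
Last Sunday of November 2032: Nov 28 2032.
Last Sunday of December 2032: Dec 26 2032.
Last Sunday of January 2033: Jan 30 2033.

Jan 30 2033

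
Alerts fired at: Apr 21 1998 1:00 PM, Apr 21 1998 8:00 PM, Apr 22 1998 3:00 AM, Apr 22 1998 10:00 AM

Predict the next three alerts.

The interval is a steady 7 hours (7, 7, 7).
Apr 22 1998 10:00 AM + 7 h = Apr 22 1998 5:00 PM.
Apr 22 1998 5:00 PM + 7 h = Apr 23 1998 12:00 AM.
Apr 23 1998 12:00 AM + 7 h = Apr 23 1998 7:00 AM.

Apr 22 1998 5:00 PM, Apr 23 1998 12:00 AM, Apr 23 1998 7:00 AM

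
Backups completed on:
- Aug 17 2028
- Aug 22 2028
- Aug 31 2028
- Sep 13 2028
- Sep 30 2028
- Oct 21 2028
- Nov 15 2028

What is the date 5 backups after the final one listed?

May 19 2029

The spacing grows by 4 each time: 5, 9, 13, 17, 21, 25 days.
Next gap: 29 days. Nov 15 2028 + 29 days = Dec 14 2028.
Next gap: 33 days. Dec 14 2028 + 33 days = Jan 16 2029.
Next gap: 37 days. Jan 16 2029 + 37 days = Feb 22 2029.
Next gap: 41 days. Feb 22 2029 + 41 days = Apr 4 2029.
Next gap: 45 days. Apr 4 2029 + 45 days = May 19 2029.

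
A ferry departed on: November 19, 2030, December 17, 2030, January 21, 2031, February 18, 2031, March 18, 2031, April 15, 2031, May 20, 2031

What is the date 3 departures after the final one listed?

All dates are Tuesdays, 28, 35, 28, 28, 28, 35 days apart.
Specifically, the 3rd Tuesday of each month.
June 2031 — 3rd Tuesday is June 17, 2031.
3rd Tuesday of July 2031: July 15, 2031.
3rd Tuesday of August 2031: August 19, 2031.

August 19, 2031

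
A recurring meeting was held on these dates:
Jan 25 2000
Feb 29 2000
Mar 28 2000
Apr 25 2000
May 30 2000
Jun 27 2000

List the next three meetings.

Every date is a Tuesday; gaps 35, 28, 28, 35, 28 days.
Each is the last Tuesday of its month (at least one falls on the 29th or later, ruling out '4th Tuesday').
July 2000 ends with Tuesday Jul 25 2000.
August 2000 ends with Tuesday Aug 29 2000.
September 2000 ends with Tuesday Sep 26 2000.

Jul 25 2000, Aug 29 2000, Sep 26 2000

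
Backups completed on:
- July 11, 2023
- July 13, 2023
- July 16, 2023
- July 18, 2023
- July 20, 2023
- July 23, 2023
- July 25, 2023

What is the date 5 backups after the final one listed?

August 6, 2023

Every event lands on a Tuesday or Thursday or Sunday (gaps cycle 2, 3, 2, 2, 3, 2).
So the schedule is: every Tuesday, Thursday and Sunday.
The following Thursday is July 27, 2023.
Next Sunday: July 30, 2023.
Next Tuesday: August 1, 2023.
The following Thursday is August 3, 2023.
Next Sunday: August 6, 2023.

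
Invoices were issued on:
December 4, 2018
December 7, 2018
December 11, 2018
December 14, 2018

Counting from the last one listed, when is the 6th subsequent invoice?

The gap pattern 3, 4, 3 repeats every 2 events.
These are the Tuesdays and Fridays of each week.
Next Tuesday: December 18, 2018.
The following Friday is December 21, 2018.
The following Tuesday is December 25, 2018.
Next Friday: December 28, 2018.
The following Tuesday is January 1, 2019.
The following Friday is January 4, 2019.

January 4, 2019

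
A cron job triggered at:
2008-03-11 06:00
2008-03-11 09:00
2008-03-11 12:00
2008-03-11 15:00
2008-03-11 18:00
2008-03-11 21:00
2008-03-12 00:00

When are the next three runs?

2008-03-12 03:00, 2008-03-12 06:00, 2008-03-12 09:00

The interval is a steady 3 hours (3, 3, 3, 3, 3, 3).
2008-03-12 00:00 + 3 h = 2008-03-12 03:00.
2008-03-12 03:00 + 3 h = 2008-03-12 06:00.
2008-03-12 06:00 + 3 h = 2008-03-12 09:00.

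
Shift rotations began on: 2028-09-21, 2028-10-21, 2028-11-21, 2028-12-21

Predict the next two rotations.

Gaps: 30, 31, 30 days — not constant. Every event is on the 21st of the month.
Pattern: the 21st of each month.
Next: January 2029 → 2029-01-21.
Next: February 2029 → 2029-02-21.

2029-01-21, 2029-02-21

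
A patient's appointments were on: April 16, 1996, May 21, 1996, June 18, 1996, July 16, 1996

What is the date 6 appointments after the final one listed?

January 21, 1997

All dates are Tuesdays, 35, 28, 28 days apart.
Specifically, the 3rd Tuesday of each month.
August 1996 — 3rd Tuesday is August 20, 1996.
3rd Tuesday of September 1996: September 17, 1996.
3rd Tuesday of October 1996: October 15, 1996.
November 1996 — 3rd Tuesday is November 19, 1996.
3rd Tuesday of December 1996: December 17, 1996.
3rd Tuesday of January 1997: January 21, 1997.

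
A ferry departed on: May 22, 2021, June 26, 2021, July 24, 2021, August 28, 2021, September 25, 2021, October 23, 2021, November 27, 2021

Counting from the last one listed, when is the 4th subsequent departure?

These are Saturdays at 28- or 35-day spacing (35, 28, 35, 28, 28, 35).
The pattern: 4th Saturday of the month.
December 2021 — 4th Saturday is December 25, 2021.
4th Saturday of January 2022: January 22, 2022.
February 2022 — 4th Saturday is February 26, 2022.
March 2022 — 4th Saturday is March 26, 2022.

March 26, 2022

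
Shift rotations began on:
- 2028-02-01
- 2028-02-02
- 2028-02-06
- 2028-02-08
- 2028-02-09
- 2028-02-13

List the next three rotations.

Gaps: 1, 4, 2, 1, 4 days — not constant, but cyclic with period 3.
The events fall on every Tuesday, Wednesday and Sunday.
Next Tuesday: 2028-02-15.
Next Wednesday: 2028-02-16.
The following Sunday is 2028-02-20.

2028-02-15, 2028-02-16, 2028-02-20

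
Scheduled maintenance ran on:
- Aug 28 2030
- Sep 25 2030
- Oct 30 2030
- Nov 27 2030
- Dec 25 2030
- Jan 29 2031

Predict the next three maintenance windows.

These are Wednesdays with 28, 35, 28, 28, 35-day gaps.
Each is the final Wednesday of its month — Oct 30 2030 is past the 28th, so '4th Wednesday' doesn't fit.
February 2031 ends with Wednesday Feb 26 2031.
March 2031 ends with Wednesday Mar 26 2031.
April 2031 ends with Wednesday Apr 30 2031.

Feb 26 2031, Mar 26 2031, Apr 30 2031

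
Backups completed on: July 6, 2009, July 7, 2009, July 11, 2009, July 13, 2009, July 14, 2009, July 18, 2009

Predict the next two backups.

July 20, 2009; July 21, 2009

Every event lands on a Monday or Tuesday or Saturday (gaps cycle 1, 4, 2, 1, 4).
So the schedule is: every Monday, Tuesday and Saturday.
The following Monday is July 20, 2009.
The following Tuesday is July 21, 2009.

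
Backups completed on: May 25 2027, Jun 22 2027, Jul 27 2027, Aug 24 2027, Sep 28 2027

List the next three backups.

These are Tuesdays at 28- or 35-day spacing (28, 35, 28, 35).
The pattern: 4th Tuesday of the month.
October 2027 — 4th Tuesday is Oct 26 2027.
November 2027 — 4th Tuesday is Nov 23 2027.
December 2027 — 4th Tuesday is Dec 28 2027.

Oct 26 2027, Nov 23 2027, Dec 28 2027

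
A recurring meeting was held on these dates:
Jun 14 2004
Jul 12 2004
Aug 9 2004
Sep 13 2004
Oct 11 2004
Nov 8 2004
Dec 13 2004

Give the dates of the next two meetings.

Jan 10 2005, Feb 14 2005

All dates are Mondays, 28, 28, 35, 28, 28, 35 days apart.
Specifically, the 2nd Monday of each month.
January 2005 — 2nd Monday is Jan 10 2005.
February 2005 — 2nd Monday is Feb 14 2005.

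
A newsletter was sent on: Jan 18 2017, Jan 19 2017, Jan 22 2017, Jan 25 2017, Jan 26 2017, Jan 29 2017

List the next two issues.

Gaps: 1, 3, 3, 1, 3 days — not constant, but cyclic with period 3.
The events fall on every Wednesday, Thursday and Sunday.
The following Wednesday is Feb 1 2017.
The following Thursday is Feb 2 2017.

Feb 1 2017, Feb 2 2017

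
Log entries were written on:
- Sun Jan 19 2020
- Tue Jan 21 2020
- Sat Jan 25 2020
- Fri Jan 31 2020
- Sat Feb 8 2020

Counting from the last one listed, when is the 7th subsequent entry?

The spacing grows by 2 each time: 2, 4, 6, 8 days.
Next gap: 10 days. Sat Feb 8 2020 + 10 days = Tue Feb 18 2020.
Next gap: 12 days. Tue Feb 18 2020 + 12 days = Sun Mar 1 2020.
Next gap: 14 days. Sun Mar 1 2020 + 14 days = Sun Mar 15 2020.
Next gap: 16 days. Sun Mar 15 2020 + 16 days = Tue Mar 31 2020.
Next gap: 18 days. Tue Mar 31 2020 + 18 days = Sat Apr 18 2020.
Next gap: 20 days. Sat Apr 18 2020 + 20 days = Fri May 8 2020.
Next gap: 22 days. Fri May 8 2020 + 22 days = Sat May 30 2020.

Sat May 30 2020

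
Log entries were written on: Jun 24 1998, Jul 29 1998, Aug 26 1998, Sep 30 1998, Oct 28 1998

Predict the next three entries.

All Wednesdays; the gaps (35, 28, 35, 28) vary with month length.
This is the last Wednesday of each month.
Last Wednesday of November 1998: Nov 25 1998.
December 1998 ends with Wednesday Dec 30 1998.
January 1999 ends with Wednesday Jan 27 1999.

Nov 25 1998, Dec 30 1998, Jan 27 1999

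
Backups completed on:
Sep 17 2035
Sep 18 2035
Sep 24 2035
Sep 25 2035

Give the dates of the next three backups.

Oct 1 2035, Oct 2 2035, Oct 8 2035

Gaps: 1, 6, 1 days — not constant, but cyclic with period 2.
The events fall on every Monday and Tuesday.
Next Monday: Oct 1 2035.
Next Tuesday: Oct 2 2035.
Next Monday: Oct 8 2035.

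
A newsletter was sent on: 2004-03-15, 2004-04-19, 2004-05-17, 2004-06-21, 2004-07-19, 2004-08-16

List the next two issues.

2004-09-20, 2004-10-18

All dates are Mondays, 35, 28, 35, 28, 28 days apart.
Specifically, the 3rd Monday of each month.
September 2004 — 3rd Monday is 2004-09-20.
3rd Monday of October 2004: 2004-10-18.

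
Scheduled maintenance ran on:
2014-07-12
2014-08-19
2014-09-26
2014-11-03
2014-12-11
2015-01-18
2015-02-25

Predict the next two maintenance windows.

Every event comes 38 days after the last (38, 38, 38, 38, 38, 38).
2015-02-25 + 38 days = 2015-04-04.
2015-04-04 + 38 days = 2015-05-12.

2015-04-04, 2015-05-12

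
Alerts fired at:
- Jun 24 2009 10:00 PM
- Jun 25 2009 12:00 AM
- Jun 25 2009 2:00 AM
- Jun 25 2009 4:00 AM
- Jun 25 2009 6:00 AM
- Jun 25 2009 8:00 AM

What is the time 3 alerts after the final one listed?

The interval is a steady 2 hours (2, 2, 2, 2, 2).
Jun 25 2009 8:00 AM + 2 h = Jun 25 2009 10:00 AM.
Jun 25 2009 10:00 AM + 2 h = Jun 25 2009 12:00 PM.
Jun 25 2009 12:00 PM + 2 h = Jun 25 2009 2:00 PM.

Jun 25 2009 2:00 PM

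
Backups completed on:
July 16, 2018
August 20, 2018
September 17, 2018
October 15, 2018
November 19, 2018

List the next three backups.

December 17, 2018; January 21, 2019; February 18, 2019

All dates are Mondays, 35, 28, 28, 35 days apart.
Specifically, the 3rd Monday of each month.
December 2018 — 3rd Monday is December 17, 2018.
January 2019 — 3rd Monday is January 21, 2019.
February 2019 — 3rd Monday is February 18, 2019.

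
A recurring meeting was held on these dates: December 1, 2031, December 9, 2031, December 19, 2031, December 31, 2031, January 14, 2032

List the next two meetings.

Intervals are 8, 10, 12, 14 days — an arithmetic progression with common difference 2.
Next gap: 16 days. January 14, 2032 + 16 days = January 30, 2032.
Next gap: 18 days. January 30, 2032 + 18 days = February 17, 2032.

January 30, 2032; February 17, 2032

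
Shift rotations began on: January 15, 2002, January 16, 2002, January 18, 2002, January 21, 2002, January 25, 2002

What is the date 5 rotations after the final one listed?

Gaps: 1, 2, 3, 4 days — each gap is 1 larger than the previous one.
Next gap: 5 days. January 25, 2002 + 5 days = January 30, 2002.
Next gap: 6 days. January 30, 2002 + 6 days = February 5, 2002.
Next gap: 7 days. February 5, 2002 + 7 days = February 12, 2002.
Next gap: 8 days. February 12, 2002 + 8 days = February 20, 2002.
Next gap: 9 days. February 20, 2002 + 9 days = March 1, 2002.

March 1, 2002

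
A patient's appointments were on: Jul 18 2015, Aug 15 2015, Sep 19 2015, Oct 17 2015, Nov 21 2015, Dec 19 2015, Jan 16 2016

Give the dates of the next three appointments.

Feb 20 2016, Mar 19 2016, Apr 16 2016

All dates are Saturdays, 28, 35, 28, 35, 28, 28 days apart.
Specifically, the 3rd Saturday of each month.
February 2016 — 3rd Saturday is Feb 20 2016.
3rd Saturday of March 2016: Mar 19 2016.
3rd Saturday of April 2016: Apr 16 2016.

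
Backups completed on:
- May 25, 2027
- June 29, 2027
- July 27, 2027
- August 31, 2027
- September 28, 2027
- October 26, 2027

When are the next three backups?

These are Tuesdays with 35, 28, 35, 28, 28-day gaps.
Each is the final Tuesday of its month — June 29, 2027 is past the 28th, so '4th Tuesday' doesn't fit.
November 2027 ends with Tuesday November 30, 2027.
December 2027 ends with Tuesday December 28, 2027.
January 2028 ends with Tuesday January 25, 2028.

November 30, 2027; December 28, 2027; January 25, 2028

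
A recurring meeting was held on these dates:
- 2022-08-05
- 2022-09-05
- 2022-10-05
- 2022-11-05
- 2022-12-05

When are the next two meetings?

2023-01-05, 2023-02-05

Gaps: 31, 30, 31, 30 days — not constant. Every event is on the 5th of the month.
Pattern: the 5th of each month.
Next: January 2023 → 2023-01-05.
Next: February 2023 → 2023-02-05.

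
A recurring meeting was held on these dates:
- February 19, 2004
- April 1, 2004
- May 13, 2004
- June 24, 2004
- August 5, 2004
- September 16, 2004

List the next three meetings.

Gaps between consecutive events: 42, 42, 42, 42, 42 days — a constant 42-day interval.
September 16, 2004 + 42 days = October 28, 2004.
October 28, 2004 + 42 days = December 9, 2004.
December 9, 2004 + 42 days = January 20, 2005.

October 28, 2004; December 9, 2004; January 20, 2005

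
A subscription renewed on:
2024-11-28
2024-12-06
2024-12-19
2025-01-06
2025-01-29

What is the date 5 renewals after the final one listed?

The spacing grows by 5 each time: 8, 13, 18, 23 days.
Next gap: 28 days. 2025-01-29 + 28 days = 2025-02-26.
Next gap: 33 days. 2025-02-26 + 33 days = 2025-03-31.
Next gap: 38 days. 2025-03-31 + 38 days = 2025-05-08.
Next gap: 43 days. 2025-05-08 + 43 days = 2025-06-20.
Next gap: 48 days. 2025-06-20 + 48 days = 2025-08-07.

2025-08-07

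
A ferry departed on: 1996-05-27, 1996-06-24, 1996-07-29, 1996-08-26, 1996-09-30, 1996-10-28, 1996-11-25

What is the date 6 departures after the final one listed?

These are Mondays with 28, 35, 28, 35, 28, 28-day gaps.
Each is the final Monday of its month — 1996-07-29 is past the 28th, so '4th Monday' doesn't fit.
December 1996 ends with Monday 1996-12-30.
Last Monday of January 1997: 1997-01-27.
February 1997 ends with Monday 1997-02-24.
Last Monday of March 1997: 1997-03-31.
April 1997 ends with Monday 1997-04-28.
May 1997 ends with Monday 1997-05-26.

1997-05-26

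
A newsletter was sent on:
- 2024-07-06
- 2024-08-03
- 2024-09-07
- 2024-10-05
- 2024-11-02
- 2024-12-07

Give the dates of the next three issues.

2025-01-04, 2025-02-01, 2025-03-01

Gaps: 28, 35, 28, 28, 35 days — a mix of 28 and 35. Every date is a Saturday.
Each is the 1st Saturday of its month.
January 2025 — 1st Saturday is 2025-01-04.
1st Saturday of February 2025: 2025-02-01.
1st Saturday of March 2025: 2025-03-01.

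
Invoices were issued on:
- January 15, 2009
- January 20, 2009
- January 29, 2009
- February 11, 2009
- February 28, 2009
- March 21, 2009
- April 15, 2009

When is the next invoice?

May 14, 2009

Intervals are 5, 9, 13, 17, 21, 25 days — an arithmetic progression with common difference 4.
Next gap: 29 days. April 15, 2009 + 29 days = May 14, 2009.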